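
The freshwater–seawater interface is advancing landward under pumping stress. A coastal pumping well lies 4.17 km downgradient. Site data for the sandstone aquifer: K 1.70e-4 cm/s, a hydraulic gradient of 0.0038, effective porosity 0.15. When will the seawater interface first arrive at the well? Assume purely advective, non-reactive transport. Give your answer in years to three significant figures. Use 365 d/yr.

3070 years

K = 1.70e-4 cm/s × 864 = 0.1469 m/d
q = Ki = 0.1469 × 0.0038 = 5.581e-4 m/d
v_s = q/n_e = 5.581e-4/0.15 = 0.003721 m/d
L = 4.17 km = 4170 m
t = L / v = 4170 / 0.003721 = 1.121e6 d
   = 1.121e6 / 365 = 3070 yr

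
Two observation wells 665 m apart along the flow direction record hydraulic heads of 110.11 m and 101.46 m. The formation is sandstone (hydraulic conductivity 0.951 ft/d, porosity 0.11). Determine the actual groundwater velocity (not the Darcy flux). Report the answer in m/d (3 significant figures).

0.0343 m/d

Hydraulic gradient i = (110.11 − 101.46) / 665 = 8.65 / 665 = 0.01301
K = 0.951 ft/d × 0.3048 = 0.2899 m/d
Specific discharge q = 0.2899 × 0.01301 = 0.003770 m/d
Average linear velocity = 0.003770 / 0.11 = 0.03428 m/d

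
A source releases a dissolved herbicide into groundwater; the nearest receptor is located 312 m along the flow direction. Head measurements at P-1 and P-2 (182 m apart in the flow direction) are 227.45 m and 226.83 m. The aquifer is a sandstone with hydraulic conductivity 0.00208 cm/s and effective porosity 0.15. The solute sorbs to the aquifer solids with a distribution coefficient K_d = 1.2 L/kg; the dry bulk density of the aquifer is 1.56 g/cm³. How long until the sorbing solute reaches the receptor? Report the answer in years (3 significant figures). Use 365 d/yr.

282 years

Hydraulic gradient i = (227.45 − 226.83) / 182 = 0.62 / 182 = 0.003407
K = 0.00208 cm/s × 864 = 1.797 m/d
Darcy flux q = K·i = 1.797 × 0.003407 = 0.006122 m/d
v_s = q/n_e = 0.006122/0.15 = 0.04081 m/d
Retardation R = 1 + ρ_b·K_d/n = 1 + 1.56×1.2/0.15 = 13.48
Contaminant velocity v_c = v/R = 0.04081/13.48 = 0.003028 m/d
t = L/v_c = 312/0.003028 = 103000 d
   = 103000/365 = 282 yr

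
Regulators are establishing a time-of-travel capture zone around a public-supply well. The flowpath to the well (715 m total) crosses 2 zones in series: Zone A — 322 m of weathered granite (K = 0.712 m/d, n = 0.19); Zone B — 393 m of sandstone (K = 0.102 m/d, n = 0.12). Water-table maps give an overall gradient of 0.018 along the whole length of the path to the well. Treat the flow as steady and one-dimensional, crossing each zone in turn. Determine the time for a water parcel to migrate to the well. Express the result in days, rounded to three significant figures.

36200 days

For zones in series the flux q is common to all zones; the equivalent conductivity is the harmonic (thickness-weighted) mean, K_eq = L_total / Σ(L_j/K_j).
Σ(L/K) = 322/0.712 + 393/0.102 = 452.2 + 3853 = 4305 d
K_eq = L_total / Σ(L/K) = 715 / 4305 = 0.1661 m/d
q = K_eq · i = 0.1661 × 0.018 = 0.002989 m/d (same in every zone)
Zone A: v = q/n = 0.002989/0.19 = 0.01573 m/d → t_A = 322/0.01573 = 20470 d
Zone B: v = q/n = 0.002989/0.12 = 0.02491 m/d → t_B = 393/0.02491 = 15780 d
Total t = 20470 + 15780 = 36240 d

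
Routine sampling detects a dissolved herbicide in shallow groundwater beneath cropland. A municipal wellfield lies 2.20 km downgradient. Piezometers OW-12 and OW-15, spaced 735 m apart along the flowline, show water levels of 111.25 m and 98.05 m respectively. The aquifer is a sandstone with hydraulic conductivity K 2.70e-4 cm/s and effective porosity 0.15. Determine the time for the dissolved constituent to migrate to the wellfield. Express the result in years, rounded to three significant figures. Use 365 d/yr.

Hydraulic gradient i = (111.25 − 98.05) / 735 = 13.20 / 735 = 0.01796
K = 2.70e-4 cm/s × 864 = 0.2333 m/d
Darcy flux q = K·i = 0.2333 × 0.01796 = 0.004190 m/d
v = Ki/n = 0.2333·0.01796/0.15 = 0.02793 m/d
L = 2.20 km = 2200 m
t = L / v = 2200 / 0.02793 = 78770 d
   = 78770 / 365 = 216 yr

216 years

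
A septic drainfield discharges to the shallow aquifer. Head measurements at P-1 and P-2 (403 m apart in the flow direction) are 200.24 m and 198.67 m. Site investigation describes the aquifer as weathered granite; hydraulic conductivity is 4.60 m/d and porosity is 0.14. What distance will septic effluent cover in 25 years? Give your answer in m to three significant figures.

1170 m

Hydraulic gradient i = (200.24 − 198.67) / 403 = 1.57 / 403 = 0.003896
Specific discharge q = 4.60 × 0.003896 = 0.01792 m/d
Seepage velocity v = q / n = 0.01792 / 0.14 = 0.1280 m/d
T = 25 yr × 365 = 9125 d
L = v × T = 0.1280 × 9125 = 1168 m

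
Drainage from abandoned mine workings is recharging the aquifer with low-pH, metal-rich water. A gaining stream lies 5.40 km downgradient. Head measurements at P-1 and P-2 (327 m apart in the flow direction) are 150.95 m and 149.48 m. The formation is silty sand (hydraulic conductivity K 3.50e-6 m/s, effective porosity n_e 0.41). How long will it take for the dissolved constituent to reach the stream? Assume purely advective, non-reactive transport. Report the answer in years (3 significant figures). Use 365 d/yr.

4460 years

Hydraulic gradient i = (150.95 − 149.48) / 327 = 1.47 / 327 = 0.004495
K = 3.50e-6 m/s × 86400 s/d = 0.3024 m/d
Specific discharge q = 0.3024 × 0.004495 = 0.001359 m/d
v = Ki/n = 0.3024·0.004495/0.41 = 0.003316 m/d
L = 5.40 km = 5400 m
t = L / v = 5400 / 0.003316 = 1.629e6 d
   = 1.629e6 / 365 = 4460 yr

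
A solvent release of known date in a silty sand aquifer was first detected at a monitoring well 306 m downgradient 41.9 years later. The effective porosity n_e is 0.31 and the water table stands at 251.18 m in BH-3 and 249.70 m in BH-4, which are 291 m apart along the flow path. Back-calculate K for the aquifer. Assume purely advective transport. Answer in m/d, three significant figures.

1.22 m/d

Hydraulic gradient i = (251.18 − 249.70) / 291 = 1.48 / 291 = 0.005086
t = 41.9 years = 15290 d
v = L / t = 306 / 15290 = 0.02001 m/d
K = v · n / i = 0.02001 × 0.31 / 0.005086 = 1.22 m/d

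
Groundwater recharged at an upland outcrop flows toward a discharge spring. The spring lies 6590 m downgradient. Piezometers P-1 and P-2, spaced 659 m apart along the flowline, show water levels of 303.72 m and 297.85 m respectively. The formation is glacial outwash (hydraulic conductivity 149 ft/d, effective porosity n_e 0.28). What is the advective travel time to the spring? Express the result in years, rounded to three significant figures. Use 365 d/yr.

Hydraulic gradient i = (303.72 − 297.85) / 659 = 5.87 / 659 = 0.008907
K = 149 ft/d × 0.3048 = 45.42 m/d
q = Ki = 45.42 × 0.008907 = 0.4045 m/d
Average linear velocity = 0.4045 / 0.28 = 1.445 m/d
t = L / v = 6590 / 1.445 = 4561 d
   = 4561 / 365 = 12.5 yr

12.5 years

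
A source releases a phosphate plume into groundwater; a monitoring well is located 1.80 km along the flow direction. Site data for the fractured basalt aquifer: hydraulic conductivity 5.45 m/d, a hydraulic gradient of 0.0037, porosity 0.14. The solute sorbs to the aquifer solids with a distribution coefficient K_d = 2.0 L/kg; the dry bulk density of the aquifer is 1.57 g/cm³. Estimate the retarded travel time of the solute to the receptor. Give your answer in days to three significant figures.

q = Ki = 5.45 × 0.0037 = 0.02017 m/d
v_s = q/n_e = 0.02017/0.14 = 0.1440 m/d
Retardation R = 1 + ρ_b·K_d/n = 1 + 1.57×2.0/0.14 = 23.43
Contaminant velocity v_c = v/R = 0.1440/23.43 = 0.006148 m/d
L = 1.80 km = 1800 m
t = L/v_c = 1800/0.006148 = 292800 d

293000 days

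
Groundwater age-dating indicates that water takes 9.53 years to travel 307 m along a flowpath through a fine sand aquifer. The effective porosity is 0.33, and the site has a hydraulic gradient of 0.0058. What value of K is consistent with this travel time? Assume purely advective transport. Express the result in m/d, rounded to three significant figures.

t = 9.53 years = 3478 d
v = L / t = 307 / 3478 = 0.08826 m/d
K = v · n / i = 0.08826 × 0.33 / 0.0058 = 5.02 m/d

5.02 m/d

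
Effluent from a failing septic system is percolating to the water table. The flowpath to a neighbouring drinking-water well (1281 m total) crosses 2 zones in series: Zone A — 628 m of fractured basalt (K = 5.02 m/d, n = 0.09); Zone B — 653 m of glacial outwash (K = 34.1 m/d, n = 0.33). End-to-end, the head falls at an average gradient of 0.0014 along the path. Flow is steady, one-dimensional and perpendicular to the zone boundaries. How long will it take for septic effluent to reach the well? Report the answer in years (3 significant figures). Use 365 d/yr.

Steady 1-D flow in series ⇒ the Darcy flux q is identical in every zone and the zone head losses add (resistances L/K in series).
Σ(L/K) = 628/5.02 + 653/34.1 = 125.1 + 19.15 = 144.2 d
K_eq = L_total / Σ(L/K) = 1281 / 144.2 = 8.880 m/d
q = K_eq · i = 8.880 × 0.0014 = 0.01243 m/d (same in every zone)
Zone A: v = q/n = 0.01243/0.09 = 0.1381 m/d → t_A = 628/0.1381 = 4546 d
Zone B: v = q/n = 0.01243/0.33 = 0.03767 m/d → t_B = 653/0.03767 = 17330 d
Total t = 4546 + 17330 = 21880 d
   = 21880 / 365 = 59.9 yr

59.9 years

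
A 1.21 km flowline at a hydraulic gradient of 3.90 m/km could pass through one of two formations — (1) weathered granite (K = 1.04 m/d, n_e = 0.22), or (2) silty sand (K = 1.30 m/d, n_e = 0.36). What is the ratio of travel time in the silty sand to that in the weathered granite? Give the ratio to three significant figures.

Unit 1 (weathered granite): v = 1.04×0.0039/0.22 = 0.01844 m/d, t = 1210/0.01844 = 65630 d
Unit 2 (silty sand): v = 1.30×0.0039/0.36 = 0.01408 m/d, t = 1210/0.01408 = 85920 d
t(silty sand) / t(weathered granite) = 85920/65630 = 1.31

1.31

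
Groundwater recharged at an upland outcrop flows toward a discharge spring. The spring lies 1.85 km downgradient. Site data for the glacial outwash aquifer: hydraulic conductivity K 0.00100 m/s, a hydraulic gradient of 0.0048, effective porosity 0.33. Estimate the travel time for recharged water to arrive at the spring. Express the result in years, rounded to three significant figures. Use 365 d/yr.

K = 0.00100 m/s × 86400 s/d = 86.40 m/d
Specific discharge q = 86.40 × 0.0048 = 0.4147 m/d
v = Ki/n = 86.40·0.0048/0.33 = 1.257 m/d
L = 1.85 km = 1850 m
t = L / v = 1850 / 1.257 = 1472 d
   = 1472 / 365 = 4.03 yr

4.03 years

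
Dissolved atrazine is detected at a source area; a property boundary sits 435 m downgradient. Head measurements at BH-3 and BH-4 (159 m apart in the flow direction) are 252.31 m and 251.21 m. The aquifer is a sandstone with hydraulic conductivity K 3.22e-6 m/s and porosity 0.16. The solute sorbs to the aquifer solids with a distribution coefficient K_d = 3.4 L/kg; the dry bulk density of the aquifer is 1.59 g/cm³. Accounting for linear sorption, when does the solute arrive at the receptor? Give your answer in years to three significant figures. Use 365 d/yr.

Hydraulic gradient i = (252.31 − 251.21) / 159 = 1.10 / 159 = 0.006918
K = 3.22e-6 m/s × 86400 s/d = 0.2782 m/d
Specific discharge q = 0.2782 × 0.006918 = 0.001925 m/d
Seepage velocity v = q / n = 0.001925 / 0.16 = 0.01203 m/d
Retardation R = 1 + ρ_b·K_d/n = 1 + 1.59×3.4/0.16 = 34.79
Contaminant velocity v_c = v/R = 0.01203/34.79 = 3.458e-4 m/d
t = L/v_c = 435/3.458e-4 = 1.258e6 d
   = 1.258e6/365 = 3450 yr

3450 years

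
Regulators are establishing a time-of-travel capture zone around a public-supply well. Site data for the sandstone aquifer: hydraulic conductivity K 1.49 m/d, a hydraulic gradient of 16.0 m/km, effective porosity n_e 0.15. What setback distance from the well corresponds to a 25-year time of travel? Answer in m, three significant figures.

q = Ki = 1.49 × 0.016 = 0.02384 m/d
v = Ki/n = 1.49·0.016/0.15 = 0.1589 m/d
T = 25 yr × 365 = 9125 d
L = v × T = 0.1589 × 9125 = 1450 m

1450 m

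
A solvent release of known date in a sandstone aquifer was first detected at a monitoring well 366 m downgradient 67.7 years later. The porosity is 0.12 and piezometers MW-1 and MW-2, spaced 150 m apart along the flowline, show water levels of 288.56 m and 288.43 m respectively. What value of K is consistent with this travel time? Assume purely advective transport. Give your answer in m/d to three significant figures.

Hydraulic gradient i = (288.56 − 288.43) / 150 = 0.13 / 150 = 8.667e-4
t = 67.7 years = 24710 d
v = L / t = 366 / 24710 = 0.01481 m/d
K = v · n / i = 0.01481 × 0.12 / 8.667e-4 = 2.05 m/d

2.05 m/d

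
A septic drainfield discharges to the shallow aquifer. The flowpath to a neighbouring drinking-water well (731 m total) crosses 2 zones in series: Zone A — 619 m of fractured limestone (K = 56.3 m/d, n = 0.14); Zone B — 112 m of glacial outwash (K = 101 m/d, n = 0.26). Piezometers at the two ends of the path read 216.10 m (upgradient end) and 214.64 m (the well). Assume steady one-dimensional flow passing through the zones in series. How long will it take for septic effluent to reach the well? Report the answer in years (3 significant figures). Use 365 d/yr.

Total head drop ΔH = 216.10 − 214.64 = 1.46 m
Steady 1-D flow in series ⇒ the Darcy flux q is identical in every zone and the zone head losses add (resistances L/K in series).
Σ(L/K) = 619/56.3 + 112/101 = 10.99 + 1.109 = 12.10 d
q = ΔH / Σ(L/K) = 1.46 / 12.10 = 0.1206 m/d (same in every zone)
Zone A: v = q/n = 0.1206/0.14 = 0.8616 m/d → t_A = 619/0.8616 = 718.4 d
Zone B: v = q/n = 0.1206/0.26 = 0.4639 m/d → t_B = 112/0.4639 = 241.4 d
Total t = 718.4 + 241.4 = 959.8 d
   = 959.8 / 365 = 2.63 yr

2.63 years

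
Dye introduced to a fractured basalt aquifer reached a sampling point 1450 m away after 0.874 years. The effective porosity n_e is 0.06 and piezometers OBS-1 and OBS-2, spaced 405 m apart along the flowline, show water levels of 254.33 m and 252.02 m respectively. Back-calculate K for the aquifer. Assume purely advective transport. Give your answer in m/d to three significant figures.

Hydraulic gradient i = (254.33 − 252.02) / 405 = 2.31 / 405 = 0.005704
t = 0.874 years = 319.0 d
v = L / t = 1450 / 319.0 = 4.545 m/d
K = v · n / i = 4.545 × 0.06 / 0.005704 = 47.8 m/d

47.8 m/d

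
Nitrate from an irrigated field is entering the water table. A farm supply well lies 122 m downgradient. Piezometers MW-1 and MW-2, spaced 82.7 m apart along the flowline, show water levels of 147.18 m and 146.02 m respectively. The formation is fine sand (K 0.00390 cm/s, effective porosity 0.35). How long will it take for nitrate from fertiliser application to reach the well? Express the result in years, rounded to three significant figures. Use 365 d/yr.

Hydraulic gradient i = (147.18 − 146.02) / 82.7 = 1.16 / 82.7 = 0.01403
K = 0.00390 cm/s × 864 = 3.370 m/d
q = Ki = 3.370 × 0.01403 = 0.04726 m/d
v_s = q/n_e = 0.04726/0.35 = 0.1350 m/d
t = L / v = 122 / 0.1350 = 903.4 d
   = 903.4 / 365 = 2.48 yr

2.48 years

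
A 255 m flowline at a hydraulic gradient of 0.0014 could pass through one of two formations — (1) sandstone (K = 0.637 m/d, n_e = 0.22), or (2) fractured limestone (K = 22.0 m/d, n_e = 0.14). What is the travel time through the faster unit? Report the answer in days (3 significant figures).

1160 days

Unit 1 (sandstone): v = 0.637×0.0014/0.22 = 0.004054 m/d, t = 255/0.004054 = 62910 d
Unit 2 (fractured limestone): v = 22.0×0.0014/0.14 = 0.2200 m/d, t = 255/0.2200 = 1159 d
Faster unit: t = 1160 d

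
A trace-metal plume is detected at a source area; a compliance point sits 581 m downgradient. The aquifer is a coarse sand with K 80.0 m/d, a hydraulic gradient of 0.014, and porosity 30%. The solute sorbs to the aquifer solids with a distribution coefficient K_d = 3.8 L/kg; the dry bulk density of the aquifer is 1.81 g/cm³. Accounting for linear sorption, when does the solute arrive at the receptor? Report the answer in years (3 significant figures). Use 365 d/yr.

10.2 years

Specific discharge q = 80.0 × 0.014 = 1.120 m/d
v_s = q/n_e = 1.120/0.30 = 3.733 m/d
Retardation R = 1 + ρ_b·K_d/n = 1 + 1.81×3.8/0.30 = 23.93
Contaminant velocity v_c = v/R = 3.733/23.93 = 0.1560 m/d
t = L/v_c = 581/0.1560 = 3724 d
   = 3724/365 = 10.2 yr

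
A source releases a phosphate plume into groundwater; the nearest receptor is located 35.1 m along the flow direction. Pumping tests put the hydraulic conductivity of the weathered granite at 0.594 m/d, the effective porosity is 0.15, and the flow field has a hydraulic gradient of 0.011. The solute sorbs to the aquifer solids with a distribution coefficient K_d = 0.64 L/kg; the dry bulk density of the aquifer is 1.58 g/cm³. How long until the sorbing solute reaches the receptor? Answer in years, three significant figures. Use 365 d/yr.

Darcy flux q = K·i = 0.594 × 0.011 = 0.006534 m/d
Seepage velocity v = q / n = 0.006534 / 0.15 = 0.04356 m/d
Retardation R = 1 + ρ_b·K_d/n = 1 + 1.58×0.64/0.15 = 7.741
Contaminant velocity v_c = v/R = 0.04356/7.741 = 0.005627 m/d
t = L/v_c = 35.1/0.005627 = 6238 d
   = 6238/365 = 17.1 yr

17.1 years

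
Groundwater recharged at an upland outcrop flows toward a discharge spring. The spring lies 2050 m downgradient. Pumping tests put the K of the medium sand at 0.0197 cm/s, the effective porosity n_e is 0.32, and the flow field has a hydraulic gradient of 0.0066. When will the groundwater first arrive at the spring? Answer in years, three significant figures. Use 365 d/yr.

16.0 years

K = 0.0197 cm/s × 864 = 17.02 m/d
Specific discharge q = 17.02 × 0.0066 = 0.1123 m/d
Average linear velocity = 0.1123 / 0.32 = 0.3511 m/d
t = L / v = 2050 / 0.3511 = 5840 d
   = 5840 / 365 = 16.0 yr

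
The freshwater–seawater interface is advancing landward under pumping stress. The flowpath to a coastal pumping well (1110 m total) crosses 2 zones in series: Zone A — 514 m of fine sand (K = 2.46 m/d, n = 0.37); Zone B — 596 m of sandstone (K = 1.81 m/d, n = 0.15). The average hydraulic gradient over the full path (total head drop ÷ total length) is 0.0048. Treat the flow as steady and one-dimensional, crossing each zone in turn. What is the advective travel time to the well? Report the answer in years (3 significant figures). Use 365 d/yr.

77.4 years

Continuity: the same q passes through each zone, so ΔH = q·Σ(L_j/K_j) — the zones act as resistances in series.
Σ(L/K) = 514/2.46 + 596/1.81 = 208.9 + 329.3 = 538.2 d
K_eq = L_total / Σ(L/K) = 1110 / 538.2 = 2.062 m/d
q = K_eq · i = 2.062 × 0.0048 = 0.009899 m/d (same in every zone)
Zone A: v = q/n = 0.009899/0.37 = 0.02675 m/d → t_A = 514/0.02675 = 19210 d
Zone B: v = q/n = 0.009899/0.15 = 0.06599 m/d → t_B = 596/0.06599 = 9031 d
Total t = 19210 + 9031 = 28240 d
   = 28240 / 365 = 77.4 yr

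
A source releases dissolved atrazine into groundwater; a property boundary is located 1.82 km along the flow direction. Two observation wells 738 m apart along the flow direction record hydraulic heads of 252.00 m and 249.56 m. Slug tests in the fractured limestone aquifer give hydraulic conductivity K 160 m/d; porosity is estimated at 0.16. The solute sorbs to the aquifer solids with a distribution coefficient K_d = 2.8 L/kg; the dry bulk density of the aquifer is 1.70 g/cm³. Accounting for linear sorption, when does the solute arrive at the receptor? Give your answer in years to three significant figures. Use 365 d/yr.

Hydraulic gradient i = (252.00 − 249.56) / 738 = 2.44 / 738 = 0.003306
Darcy flux q = K·i = 160 × 0.003306 = 0.5290 m/d
v = Ki/n = 160·0.003306/0.16 = 3.306 m/d
Retardation R = 1 + ρ_b·K_d/n = 1 + 1.70×2.8/0.16 = 30.75
Contaminant velocity v_c = v/R = 3.306/30.75 = 0.1075 m/d
L = 1.82 km = 1820 m
t = L/v_c = 1820/0.1075 = 16930 d
   = 16930/365 = 46.4 yr

46.4 years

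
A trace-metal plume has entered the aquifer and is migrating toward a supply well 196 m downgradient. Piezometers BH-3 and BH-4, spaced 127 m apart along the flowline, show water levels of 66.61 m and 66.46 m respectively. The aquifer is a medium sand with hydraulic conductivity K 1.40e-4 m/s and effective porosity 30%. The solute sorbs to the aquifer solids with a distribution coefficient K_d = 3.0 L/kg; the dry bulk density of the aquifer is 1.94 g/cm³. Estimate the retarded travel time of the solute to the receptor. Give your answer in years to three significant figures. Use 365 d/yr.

230 years

Hydraulic gradient i = (66.61 − 66.46) / 127 = 0.15 / 127 = 0.001181
K = 1.40e-4 m/s × 86400 s/d = 12.10 m/d
Darcy flux q = K·i = 12.10 × 0.001181 = 0.01429 m/d
Seepage velocity v = q / n = 0.01429 / 0.30 = 0.04762 m/d
Retardation R = 1 + ρ_b·K_d/n = 1 + 1.94×3.0/0.30 = 20.40
Contaminant velocity v_c = v/R = 0.04762/20.40 = 0.002334 m/d
t = L/v_c = 196/0.002334 = 83960 d
   = 83960/365 = 230 yr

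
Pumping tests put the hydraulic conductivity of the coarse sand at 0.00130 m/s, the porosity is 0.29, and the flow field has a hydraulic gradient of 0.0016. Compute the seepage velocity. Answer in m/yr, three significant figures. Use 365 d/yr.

K = 0.00130 m/s × 86400 s/d = 112.3 m/d
q = Ki = 112.3 × 0.0016 = 0.1797 m/d
Average linear velocity = 0.1797 / 0.29 = 0.6197 m/d
   = 0.6197 × 365 = 226 m/yr

226 m/yr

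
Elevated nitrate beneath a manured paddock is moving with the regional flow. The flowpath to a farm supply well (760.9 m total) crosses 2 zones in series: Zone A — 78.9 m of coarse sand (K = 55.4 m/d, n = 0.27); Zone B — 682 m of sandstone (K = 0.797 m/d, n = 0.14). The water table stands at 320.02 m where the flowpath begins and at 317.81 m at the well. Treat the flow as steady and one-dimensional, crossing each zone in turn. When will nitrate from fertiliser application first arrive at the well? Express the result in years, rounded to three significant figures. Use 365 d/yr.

Total head drop ΔH = 320.02 − 317.81 = 2.21 m
Steady 1-D flow in series ⇒ the Darcy flux q is identical in every zone and the zone head losses add (resistances L/K in series).
Σ(L/K) = 78.9/55.4 + 682/0.797 = 1.424 + 855.7 = 857.1 d
q = ΔH / Σ(L/K) = 2.21 / 857.1 = 0.002578 m/d (same in every zone)
Zone A: v = q/n = 0.002578/0.27 = 0.009549 m/d → t_A = 78.9/0.009549 = 8262 d
Zone B: v = q/n = 0.002578/0.14 = 0.01842 m/d → t_B = 682/0.01842 = 37030 d
Total t = 8262 + 37030 = 45290 d
   = 45290 / 365 = 124 yr

124 years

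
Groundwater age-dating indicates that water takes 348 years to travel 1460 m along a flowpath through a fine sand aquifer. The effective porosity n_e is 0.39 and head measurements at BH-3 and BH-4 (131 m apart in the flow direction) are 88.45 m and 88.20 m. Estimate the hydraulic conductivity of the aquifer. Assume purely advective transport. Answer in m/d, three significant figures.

Hydraulic gradient i = (88.45 − 88.20) / 131 = 0.25 / 131 = 0.001908
t = 348 years = 127000 d
v = L / t = 1460 / 127000 = 0.01149 m/d
K = v · n / i = 0.01149 × 0.39 / 0.001908 = 2.35 m/d

2.35 m/d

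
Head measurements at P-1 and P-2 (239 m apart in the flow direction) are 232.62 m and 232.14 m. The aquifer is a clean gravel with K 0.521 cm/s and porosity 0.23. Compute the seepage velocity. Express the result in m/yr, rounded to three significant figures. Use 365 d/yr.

1430 m/yr

Hydraulic gradient i = (232.62 − 232.14) / 239 = 0.48 / 239 = 0.002008
K = 0.521 cm/s × 864 = 450.1 m/d
q = Ki = 450.1 × 0.002008 = 0.9041 m/d
Average linear velocity = 0.9041 / 0.23 = 3.931 m/d
   = 3.931 × 365 = 1430 m/yr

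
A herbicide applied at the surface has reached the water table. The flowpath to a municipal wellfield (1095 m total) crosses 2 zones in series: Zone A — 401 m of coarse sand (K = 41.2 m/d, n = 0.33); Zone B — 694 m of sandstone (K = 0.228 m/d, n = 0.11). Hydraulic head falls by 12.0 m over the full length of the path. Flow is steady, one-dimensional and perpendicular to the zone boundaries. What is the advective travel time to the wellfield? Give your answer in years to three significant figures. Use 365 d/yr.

145 years

Continuity: the same q passes through each zone, so ΔH = q·Σ(L_j/K_j) — the zones act as resistances in series.
Σ(L/K) = 401/41.2 + 694/0.228 = 9.733 + 3044 = 3054 d
q = ΔH / Σ(L/K) = 12.0 / 3054 = 0.003930 m/d (same in every zone)
Zone A: v = q/n = 0.003930/0.33 = 0.01191 m/d → t_A = 401/0.01191 = 33670 d
Zone B: v = q/n = 0.003930/0.11 = 0.03573 m/d → t_B = 694/0.03573 = 19430 d
Total t = 33670 + 19430 = 53100 d
   = 53100 / 365 = 145 yr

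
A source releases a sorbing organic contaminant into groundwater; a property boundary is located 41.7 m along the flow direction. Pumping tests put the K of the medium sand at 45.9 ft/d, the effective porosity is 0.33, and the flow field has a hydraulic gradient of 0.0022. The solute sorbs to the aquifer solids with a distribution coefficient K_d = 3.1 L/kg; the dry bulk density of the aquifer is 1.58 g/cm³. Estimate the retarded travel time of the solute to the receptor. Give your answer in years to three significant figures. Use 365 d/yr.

K = 45.9 ft/d × 0.3048 = 13.99 m/d
q = Ki = 13.99 × 0.0022 = 0.03078 m/d
Average linear velocity = 0.03078 / 0.33 = 0.09327 m/d
Retardation R = 1 + ρ_b·K_d/n = 1 + 1.58×3.1/0.33 = 15.84
Contaminant velocity v_c = v/R = 0.09327/15.84 = 0.005887 m/d
t = L/v_c = 41.7/0.005887 = 7083 d
   = 7083/365 = 19.4 yr

19.4 years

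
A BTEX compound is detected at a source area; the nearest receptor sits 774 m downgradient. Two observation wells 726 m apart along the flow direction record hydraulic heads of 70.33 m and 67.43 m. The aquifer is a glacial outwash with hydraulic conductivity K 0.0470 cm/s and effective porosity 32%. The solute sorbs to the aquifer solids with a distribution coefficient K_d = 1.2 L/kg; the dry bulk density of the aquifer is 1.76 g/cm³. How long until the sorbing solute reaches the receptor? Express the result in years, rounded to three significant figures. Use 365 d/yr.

31.8 years

Hydraulic gradient i = (70.33 − 67.43) / 726 = 2.90 / 726 = 0.003994
K = 0.0470 cm/s × 864 = 40.61 m/d
q = Ki = 40.61 × 0.003994 = 0.1622 m/d
Average linear velocity = 0.1622 / 0.32 = 0.5069 m/d
Retardation R = 1 + ρ_b·K_d/n = 1 + 1.76×1.2/0.32 = 7.600
Contaminant velocity v_c = v/R = 0.5069/7.600 = 0.06670 m/d
t = L/v_c = 774/0.06670 = 11600 d
   = 11600/365 = 31.8 yr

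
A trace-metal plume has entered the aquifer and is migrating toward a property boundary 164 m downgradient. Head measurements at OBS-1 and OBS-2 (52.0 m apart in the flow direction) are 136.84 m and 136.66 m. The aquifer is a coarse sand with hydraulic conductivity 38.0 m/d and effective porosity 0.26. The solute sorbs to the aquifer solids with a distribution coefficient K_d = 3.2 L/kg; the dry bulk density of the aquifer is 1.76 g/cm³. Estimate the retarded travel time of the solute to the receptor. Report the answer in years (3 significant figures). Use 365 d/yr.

20.1 years

Hydraulic gradient i = (136.84 − 136.66) / 52.0 = 0.18 / 52.0 = 0.003462
Darcy flux q = K·i = 38.0 × 0.003462 = 0.1315 m/d
Average linear velocity = 0.1315 / 0.26 = 0.5059 m/d
Retardation R = 1 + ρ_b·K_d/n = 1 + 1.76×3.2/0.26 = 22.66
Contaminant velocity v_c = v/R = 0.5059/22.66 = 0.02232 m/d
t = L/v_c = 164/0.02232 = 7346 d
   = 7346/365 = 20.1 yr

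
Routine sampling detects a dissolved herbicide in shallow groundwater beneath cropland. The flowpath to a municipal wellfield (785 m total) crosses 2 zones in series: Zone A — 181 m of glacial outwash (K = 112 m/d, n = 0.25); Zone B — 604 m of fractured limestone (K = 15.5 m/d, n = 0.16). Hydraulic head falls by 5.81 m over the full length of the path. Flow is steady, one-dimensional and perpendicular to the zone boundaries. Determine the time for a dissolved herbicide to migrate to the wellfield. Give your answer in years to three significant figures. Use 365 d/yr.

2.72 years

Continuity: the same q passes through each zone, so ΔH = q·Σ(L_j/K_j) — the zones act as resistances in series.
Σ(L/K) = 181/112 + 604/15.5 = 1.616 + 38.97 = 40.58 d
q = ΔH / Σ(L/K) = 5.81 / 40.58 = 0.1432 m/d (same in every zone)
Zone A: v = q/n = 0.1432/0.25 = 0.5726 m/d → t_A = 181/0.5726 = 316.1 d
Zone B: v = q/n = 0.1432/0.16 = 0.8948 m/d → t_B = 604/0.8948 = 675.0 d
Total t = 316.1 + 675.0 = 991.1 d
   = 991.1 / 365 = 2.72 yr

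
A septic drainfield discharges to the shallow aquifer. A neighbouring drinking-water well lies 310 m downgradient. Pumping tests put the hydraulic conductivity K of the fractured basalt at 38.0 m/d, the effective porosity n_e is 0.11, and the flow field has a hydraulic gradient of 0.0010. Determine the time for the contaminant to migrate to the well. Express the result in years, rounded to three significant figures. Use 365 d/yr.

2.46 years

Darcy flux q = K·i = 38.0 × 0.0010 = 0.03800 m/d
Average linear velocity = 0.03800 / 0.11 = 0.3455 m/d
t = L / v = 310 / 0.3455 = 897.4 d
   = 897.4 / 365 = 2.46 yr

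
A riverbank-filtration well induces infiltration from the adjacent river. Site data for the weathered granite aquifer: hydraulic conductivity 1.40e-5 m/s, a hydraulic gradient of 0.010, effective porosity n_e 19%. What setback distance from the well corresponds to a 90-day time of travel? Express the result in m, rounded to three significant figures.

K = 1.40e-5 m/s × 86400 s/d = 1.210 m/d
Darcy flux q = K·i = 1.210 × 0.010 = 0.01210 m/d
v = Ki/n = 1.210·0.010/0.19 = 0.06366 m/d
L = v × T = 0.06366 × 90 = 5.730 m

5.73 m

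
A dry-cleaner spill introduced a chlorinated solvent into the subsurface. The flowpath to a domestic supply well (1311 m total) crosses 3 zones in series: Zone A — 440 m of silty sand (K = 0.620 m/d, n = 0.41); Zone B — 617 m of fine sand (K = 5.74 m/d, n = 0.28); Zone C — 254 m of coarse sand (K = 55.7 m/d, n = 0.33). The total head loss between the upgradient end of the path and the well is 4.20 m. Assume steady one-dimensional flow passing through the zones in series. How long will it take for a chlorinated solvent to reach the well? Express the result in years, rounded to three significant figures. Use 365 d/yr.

234 years

Steady 1-D flow in series ⇒ the Darcy flux q is identical in every zone and the zone head losses add (resistances L/K in series).
Σ(L/K) = 440/0.620 + 617/5.74 + 254/55.7 = 709.7 + 107.5 + 4.560 = 821.7 d
q = ΔH / Σ(L/K) = 4.20 / 821.7 = 0.005111 m/d (same in every zone)
Zone A: v = q/n = 0.005111/0.41 = 0.01247 m/d → t_A = 440/0.01247 = 35300 d
Zone B: v = q/n = 0.005111/0.28 = 0.01825 m/d → t_B = 617/0.01825 = 33800 d
Zone C: v = q/n = 0.005111/0.33 = 0.01549 m/d → t_C = 254/0.01549 = 16400 d
Total t = 35300 + 33800 + 16400 = 85500 d
   = 85500 / 365 = 234 yr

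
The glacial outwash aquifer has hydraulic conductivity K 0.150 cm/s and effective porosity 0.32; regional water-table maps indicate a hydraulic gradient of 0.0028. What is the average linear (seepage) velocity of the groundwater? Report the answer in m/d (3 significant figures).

K = 0.150 cm/s × 864 = 129.6 m/d
Darcy flux q = K·i = 129.6 × 0.0028 = 0.3629 m/d
v_s = q/n_e = 0.3629/0.32 = 1.134 m/d

1.13 m/d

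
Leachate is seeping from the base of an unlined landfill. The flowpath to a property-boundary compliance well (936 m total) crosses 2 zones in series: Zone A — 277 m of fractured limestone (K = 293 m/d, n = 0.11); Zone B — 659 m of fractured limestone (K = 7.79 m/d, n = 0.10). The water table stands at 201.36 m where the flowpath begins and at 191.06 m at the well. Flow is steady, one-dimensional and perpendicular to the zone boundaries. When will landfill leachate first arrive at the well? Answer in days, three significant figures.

800 days

Total head drop ΔH = 201.36 − 191.06 = 10.30 m
Steady 1-D flow in series ⇒ the Darcy flux q is identical in every zone and the zone head losses add (resistances L/K in series).
Σ(L/K) = 277/293 + 659/7.79 = 0.9454 + 84.60 = 85.54 d
q = ΔH / Σ(L/K) = 10.30 / 85.54 = 0.1204 m/d (same in every zone)
Zone A: v = q/n = 0.1204/0.11 = 1.095 m/d → t_A = 277/1.095 = 253.1 d
Zone B: v = q/n = 0.1204/0.10 = 1.204 m/d → t_B = 659/1.204 = 547.3 d
Total t = 253.1 + 547.3 = 800.3 d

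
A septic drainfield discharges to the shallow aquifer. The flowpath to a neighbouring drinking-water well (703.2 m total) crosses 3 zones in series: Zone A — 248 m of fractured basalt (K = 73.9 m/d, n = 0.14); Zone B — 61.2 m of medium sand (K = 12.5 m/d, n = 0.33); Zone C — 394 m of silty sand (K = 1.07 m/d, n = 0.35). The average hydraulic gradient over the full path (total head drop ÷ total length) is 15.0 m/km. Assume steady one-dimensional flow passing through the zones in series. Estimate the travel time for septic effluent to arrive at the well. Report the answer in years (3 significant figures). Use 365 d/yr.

18.9 years

For zones in series the flux q is common to all zones; the equivalent conductivity is the harmonic (thickness-weighted) mean, K_eq = L_total / Σ(L_j/K_j).
Σ(L/K) = 248/73.9 + 61.2/12.5 + 394/1.07 = 3.356 + 4.896 + 368.2 = 376.5 d
K_eq = L_total / Σ(L/K) = 703.2 / 376.5 = 1.868 m/d
q = K_eq · i = 1.868 × 0.015 = 0.02802 m/d (same in every zone)
Zone A: v = q/n = 0.02802/0.14 = 0.2001 m/d → t_A = 248/0.2001 = 1239 d
Zone B: v = q/n = 0.02802/0.33 = 0.08490 m/d → t_B = 61.2/0.08490 = 720.8 d
Zone C: v = q/n = 0.02802/0.35 = 0.08005 m/d → t_C = 394/0.08005 = 4922 d
Total t = 1239 + 720.8 + 4922 = 6882 d
   = 6882 / 365 = 18.9 yr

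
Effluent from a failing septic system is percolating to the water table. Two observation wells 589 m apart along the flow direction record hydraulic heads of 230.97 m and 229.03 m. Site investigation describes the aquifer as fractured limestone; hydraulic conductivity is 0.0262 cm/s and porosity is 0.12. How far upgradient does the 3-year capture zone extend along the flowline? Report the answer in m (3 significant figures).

680 m

Hydraulic gradient i = (230.97 − 229.03) / 589 = 1.94 / 589 = 0.003294
K = 0.0262 cm/s × 864 = 22.64 m/d
Darcy flux q = K·i = 22.64 × 0.003294 = 0.07456 m/d
Seepage velocity v = q / n = 0.07456 / 0.12 = 0.6213 m/d
T = 3 yr × 365 = 1095 d
L = v × T = 0.6213 × 1095 = 680.4 m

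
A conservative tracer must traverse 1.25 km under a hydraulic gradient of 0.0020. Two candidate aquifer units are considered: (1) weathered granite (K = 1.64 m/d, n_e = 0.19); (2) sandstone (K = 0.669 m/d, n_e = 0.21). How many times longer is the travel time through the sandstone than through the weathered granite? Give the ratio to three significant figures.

2.71

Unit 1 (weathered granite): v = 1.64×0.0020/0.19 = 0.01726 m/d, t = 1250/0.01726 = 72410 d
Unit 2 (sandstone): v = 0.669×0.0020/0.21 = 0.006371 m/d, t = 1250/0.006371 = 196200 d
t(sandstone) / t(weathered granite) = 196200/72410 = 2.71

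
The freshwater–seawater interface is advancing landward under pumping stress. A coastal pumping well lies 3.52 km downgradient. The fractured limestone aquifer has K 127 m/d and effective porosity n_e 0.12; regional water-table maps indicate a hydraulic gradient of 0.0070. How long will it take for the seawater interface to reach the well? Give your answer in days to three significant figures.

475 days

Specific discharge q = 127 × 0.0070 = 0.8890 m/d
Seepage velocity v = q / n = 0.8890 / 0.12 = 7.408 m/d
L = 3.52 km = 3520 m
t = L / v = 3520 / 7.408 = 475.1 d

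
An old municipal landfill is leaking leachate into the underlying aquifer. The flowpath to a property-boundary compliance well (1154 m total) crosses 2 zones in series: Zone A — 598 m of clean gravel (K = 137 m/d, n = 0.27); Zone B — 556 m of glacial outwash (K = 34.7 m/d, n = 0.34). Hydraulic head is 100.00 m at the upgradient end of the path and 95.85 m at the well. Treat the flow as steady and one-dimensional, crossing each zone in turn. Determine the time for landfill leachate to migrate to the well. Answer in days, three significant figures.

1720 days

Total head drop ΔH = 100.00 − 95.85 = 4.15 m
Continuity: the same q passes through each zone, so ΔH = q·Σ(L_j/K_j) — the zones act as resistances in series.
Σ(L/K) = 598/137 + 556/34.7 = 4.365 + 16.02 = 20.39 d
q = ΔH / Σ(L/K) = 4.15 / 20.39 = 0.2036 m/d (same in every zone)
Zone A: v = q/n = 0.2036/0.27 = 0.7539 m/d → t_A = 598/0.7539 = 793.2 d
Zone B: v = q/n = 0.2036/0.34 = 0.5987 m/d → t_B = 556/0.5987 = 928.7 d
Total t = 793.2 + 928.7 = 1722 d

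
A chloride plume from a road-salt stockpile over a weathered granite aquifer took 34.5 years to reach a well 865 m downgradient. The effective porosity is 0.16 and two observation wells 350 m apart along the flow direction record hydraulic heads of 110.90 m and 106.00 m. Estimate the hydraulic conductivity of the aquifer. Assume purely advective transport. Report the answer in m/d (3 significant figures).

0.785 m/d

Hydraulic gradient i = (110.90 − 106.00) / 350 = 4.90 / 350 = 0.01400
t = 34.5 years = 12590 d
v = L / t = 865 / 12590 = 0.06869 m/d
K = v · n / i = 0.06869 × 0.16 / 0.01400 = 0.785 m/d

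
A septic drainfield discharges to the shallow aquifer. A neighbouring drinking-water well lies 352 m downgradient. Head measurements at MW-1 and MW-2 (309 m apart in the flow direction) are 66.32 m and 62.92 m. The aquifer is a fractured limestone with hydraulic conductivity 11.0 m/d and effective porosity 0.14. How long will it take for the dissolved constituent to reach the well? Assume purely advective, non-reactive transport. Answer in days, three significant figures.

407 days

Hydraulic gradient i = (66.32 − 62.92) / 309 = 3.40 / 309 = 0.01100
Specific discharge q = 11.0 × 0.01100 = 0.1210 m/d
v_s = q/n_e = 0.1210/0.14 = 0.8645 m/d
t = L / v = 352 / 0.8645 = 407.2 d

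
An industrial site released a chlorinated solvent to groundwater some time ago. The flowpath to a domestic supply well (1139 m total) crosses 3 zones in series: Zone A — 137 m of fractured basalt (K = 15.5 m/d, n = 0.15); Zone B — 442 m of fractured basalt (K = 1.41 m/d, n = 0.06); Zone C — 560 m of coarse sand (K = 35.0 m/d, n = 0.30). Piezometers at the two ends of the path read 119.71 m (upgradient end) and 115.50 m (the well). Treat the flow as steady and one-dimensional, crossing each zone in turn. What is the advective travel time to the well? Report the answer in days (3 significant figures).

17300 days

Total head drop ΔH = 119.71 − 115.50 = 4.21 m
Steady 1-D flow in series ⇒ the Darcy flux q is identical in every zone and the zone head losses add (resistances L/K in series).
Σ(L/K) = 137/15.5 + 442/1.41 + 560/35.0 = 8.839 + 313.5 + 16.00 = 338.3 d
q = ΔH / Σ(L/K) = 4.21 / 338.3 = 0.01244 m/d (same in every zone)
Zone A: v = q/n = 0.01244/0.15 = 0.08296 m/d → t_A = 137/0.08296 = 1651 d
Zone B: v = q/n = 0.01244/0.06 = 0.2074 m/d → t_B = 442/0.2074 = 2131 d
Zone C: v = q/n = 0.01244/0.30 = 0.04148 m/d → t_C = 560/0.04148 = 13500 d
Total t = 1651 + 2131 + 13500 = 17280 d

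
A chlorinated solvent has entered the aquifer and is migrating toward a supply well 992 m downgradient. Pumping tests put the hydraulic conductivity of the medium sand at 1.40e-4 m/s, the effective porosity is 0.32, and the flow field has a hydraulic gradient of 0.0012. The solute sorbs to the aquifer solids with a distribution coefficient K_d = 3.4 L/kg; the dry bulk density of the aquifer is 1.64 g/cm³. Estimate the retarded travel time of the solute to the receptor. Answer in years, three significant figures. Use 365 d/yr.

K = 1.40e-4 m/s × 86400 s/d = 12.10 m/d
Specific discharge q = 12.10 × 0.0012 = 0.01452 m/d
v = Ki/n = 12.10·0.0012/0.32 = 0.04536 m/d
Retardation R = 1 + ρ_b·K_d/n = 1 + 1.64×3.4/0.32 = 18.42
Contaminant velocity v_c = v/R = 0.04536/18.42 = 0.002462 m/d
t = L/v_c = 992/0.002462 = 402900 d
   = 402900/365 = 1100 yr

1100 years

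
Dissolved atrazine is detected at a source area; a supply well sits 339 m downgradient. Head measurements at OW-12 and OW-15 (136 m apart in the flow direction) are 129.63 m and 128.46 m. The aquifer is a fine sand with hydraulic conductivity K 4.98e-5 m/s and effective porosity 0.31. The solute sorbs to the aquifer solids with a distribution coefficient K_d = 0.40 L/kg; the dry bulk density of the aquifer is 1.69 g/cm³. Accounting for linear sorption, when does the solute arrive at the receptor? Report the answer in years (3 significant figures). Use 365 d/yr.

24.7 years

Hydraulic gradient i = (129.63 − 128.46) / 136 = 1.17 / 136 = 0.008603
K = 4.98e-5 m/s × 86400 s/d = 4.303 m/d
Specific discharge q = 4.303 × 0.008603 = 0.03702 m/d
Seepage velocity v = q / n = 0.03702 / 0.31 = 0.1194 m/d
Retardation R = 1 + ρ_b·K_d/n = 1 + 1.69×0.40/0.31 = 3.181
Contaminant velocity v_c = v/R = 0.1194/3.181 = 0.03754 m/d
t = L/v_c = 339/0.03754 = 9030 d
   = 9030/365 = 24.7 yr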